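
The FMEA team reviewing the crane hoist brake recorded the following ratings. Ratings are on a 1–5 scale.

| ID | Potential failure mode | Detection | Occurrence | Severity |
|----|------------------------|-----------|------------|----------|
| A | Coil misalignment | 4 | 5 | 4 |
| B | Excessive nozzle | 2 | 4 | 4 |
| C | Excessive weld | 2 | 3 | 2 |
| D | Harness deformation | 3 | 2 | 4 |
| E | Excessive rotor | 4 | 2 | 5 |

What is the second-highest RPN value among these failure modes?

RPN = Severity × Occurrence × Detection:
  A: 4 × 5 × 4 = 80
  B: 4 × 4 × 2 = 32
  C: 2 × 3 × 2 = 12
  D: 4 × 2 × 3 = 24
  E: 5 × 2 × 4 = 40
Sorted descending: 80, 40, 32, 24, 12.
The second-highest RPN is 40 (E).

40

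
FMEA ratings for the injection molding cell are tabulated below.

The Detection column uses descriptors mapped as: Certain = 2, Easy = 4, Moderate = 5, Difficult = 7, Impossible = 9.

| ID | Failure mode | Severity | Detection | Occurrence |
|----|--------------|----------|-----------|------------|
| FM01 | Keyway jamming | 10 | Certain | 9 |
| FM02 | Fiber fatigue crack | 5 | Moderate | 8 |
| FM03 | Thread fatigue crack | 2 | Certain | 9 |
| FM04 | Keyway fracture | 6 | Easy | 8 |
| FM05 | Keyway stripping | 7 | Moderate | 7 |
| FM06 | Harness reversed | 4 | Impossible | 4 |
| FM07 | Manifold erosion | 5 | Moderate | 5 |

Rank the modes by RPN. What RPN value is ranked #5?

144

RPN = Severity × Occurrence × Detection:
  FM01: 10 × 9 × 2 = 180
  FM02: 5 × 8 × 5 = 200
  FM03: 2 × 9 × 2 = 36
  FM04: 6 × 8 × 4 = 192
  FM05: 7 × 7 × 5 = 245
  FM06: 4 × 4 × 9 = 144
  FM07: 5 × 5 × 5 = 125
Sorted descending: 245, 200, 192, 180, 144, 125, 36.
The fifth-highest RPN is 144 (FM06).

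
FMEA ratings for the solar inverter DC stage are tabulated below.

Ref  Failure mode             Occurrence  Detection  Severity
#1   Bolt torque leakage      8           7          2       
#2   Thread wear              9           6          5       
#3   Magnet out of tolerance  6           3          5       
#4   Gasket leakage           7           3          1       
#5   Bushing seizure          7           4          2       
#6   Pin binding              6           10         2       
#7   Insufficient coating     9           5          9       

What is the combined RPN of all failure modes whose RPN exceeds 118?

RPN = Severity × Occurrence × Detection:
  #1: 2 × 8 × 7 = 112
  #2: 5 × 9 × 6 = 270
  #3: 5 × 6 × 3 = 90
  #4: 1 × 7 × 3 = 21
  #5: 2 × 7 × 4 = 56
  #6: 2 × 6 × 10 = 120
  #7: 9 × 9 × 5 = 405
RPN > 118: #2 (270), #6 (120), #7 (405).
Sum: 270 + 120 + 405 = 795.

795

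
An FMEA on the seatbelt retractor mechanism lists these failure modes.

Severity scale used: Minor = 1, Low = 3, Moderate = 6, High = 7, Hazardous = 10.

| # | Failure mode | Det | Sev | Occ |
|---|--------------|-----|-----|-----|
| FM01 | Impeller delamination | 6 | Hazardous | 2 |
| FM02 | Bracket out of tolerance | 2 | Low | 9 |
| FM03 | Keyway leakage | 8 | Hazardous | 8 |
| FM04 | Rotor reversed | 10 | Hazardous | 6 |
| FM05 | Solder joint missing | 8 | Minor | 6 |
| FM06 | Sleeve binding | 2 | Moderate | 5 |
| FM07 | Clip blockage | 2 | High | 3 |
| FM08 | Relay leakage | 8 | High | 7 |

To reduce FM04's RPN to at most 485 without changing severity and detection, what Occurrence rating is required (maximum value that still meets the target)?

4

FM04: S=10, O=6, D=10 → current RPN = 600.
Fixed product = 100. Need 100 × O ≤ 485, so O ≤ 485/100 = 4.85.
Maximum integer Occurrence rating = 4 (gives RPN 400; O=5 would give 500 > 485).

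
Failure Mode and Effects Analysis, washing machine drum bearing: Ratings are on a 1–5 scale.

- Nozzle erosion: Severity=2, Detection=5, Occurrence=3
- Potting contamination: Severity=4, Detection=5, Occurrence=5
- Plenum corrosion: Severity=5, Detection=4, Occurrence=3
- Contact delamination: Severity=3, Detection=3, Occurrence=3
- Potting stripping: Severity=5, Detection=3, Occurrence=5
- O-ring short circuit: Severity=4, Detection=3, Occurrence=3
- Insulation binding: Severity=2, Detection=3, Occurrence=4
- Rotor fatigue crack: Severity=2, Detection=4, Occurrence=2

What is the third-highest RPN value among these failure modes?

RPN = Severity × Occurrence × Detection:
  Nozzle erosion: 2 × 3 × 5 = 30
  Potting contamination: 4 × 5 × 5 = 100
  Plenum corrosion: 5 × 3 × 4 = 60
  Contact delamination: 3 × 3 × 3 = 27
  Potting stripping: 5 × 5 × 3 = 75
  O-ring short circuit: 4 × 3 × 3 = 36
  Insulation binding: 2 × 4 × 3 = 24
  Rotor fatigue crack: 2 × 2 × 4 = 16
Sorted descending: 100, 75, 60, 36, 30, 27, 24, 16.
The third-highest RPN is 60 (Plenum corrosion).

60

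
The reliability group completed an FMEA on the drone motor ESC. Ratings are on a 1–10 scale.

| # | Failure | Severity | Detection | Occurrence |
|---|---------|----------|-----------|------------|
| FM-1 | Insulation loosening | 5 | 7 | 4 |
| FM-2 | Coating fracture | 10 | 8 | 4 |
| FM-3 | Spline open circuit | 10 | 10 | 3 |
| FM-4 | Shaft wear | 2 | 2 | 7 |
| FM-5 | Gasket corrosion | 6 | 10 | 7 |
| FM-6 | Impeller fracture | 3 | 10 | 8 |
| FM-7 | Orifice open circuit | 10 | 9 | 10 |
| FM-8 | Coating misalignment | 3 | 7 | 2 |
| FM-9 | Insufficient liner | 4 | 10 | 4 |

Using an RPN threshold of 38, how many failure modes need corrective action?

8

RPN = Severity × Occurrence × Detection:
  FM-1: 5 × 4 × 7 = 140
  FM-2: 10 × 4 × 8 = 320
  FM-3: 10 × 3 × 10 = 300
  FM-4: 2 × 7 × 2 = 28
  FM-5: 6 × 7 × 10 = 420
  FM-6: 3 × 8 × 10 = 240
  FM-7: 10 × 10 × 9 = 900
  FM-8: 3 × 2 × 7 = 42
  FM-9: 4 × 4 × 10 = 160
Modes with RPN ≥ 38: FM-1 (140), FM-2 (320), FM-3 (300), FM-5 (420), FM-6 (240), FM-7 (900), FM-8 (42), FM-9 (160) → 8.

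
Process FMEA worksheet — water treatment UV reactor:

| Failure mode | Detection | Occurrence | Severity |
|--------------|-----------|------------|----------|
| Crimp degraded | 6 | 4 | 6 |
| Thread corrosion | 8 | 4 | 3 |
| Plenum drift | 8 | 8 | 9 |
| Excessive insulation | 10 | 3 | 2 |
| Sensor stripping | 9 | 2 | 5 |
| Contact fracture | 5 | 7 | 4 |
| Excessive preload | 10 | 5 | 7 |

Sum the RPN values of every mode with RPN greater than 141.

1070

RPN = Severity × Occurrence × Detection:
  Crimp degraded: 6 × 4 × 6 = 144
  Thread corrosion: 3 × 4 × 8 = 96
  Plenum drift: 9 × 8 × 8 = 576
  Excessive insulation: 2 × 3 × 10 = 60
  Sensor stripping: 5 × 2 × 9 = 90
  Contact fracture: 4 × 7 × 5 = 140
  Excessive preload: 7 × 5 × 10 = 350
RPN > 141: Crimp degraded (144), Plenum drift (576), Excessive preload (350).
Sum: 144 + 576 + 350 = 1070.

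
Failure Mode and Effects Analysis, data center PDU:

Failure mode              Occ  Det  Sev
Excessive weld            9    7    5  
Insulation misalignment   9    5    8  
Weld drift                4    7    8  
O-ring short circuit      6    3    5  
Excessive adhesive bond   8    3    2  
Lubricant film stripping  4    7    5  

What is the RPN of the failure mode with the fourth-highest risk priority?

140

RPN = Severity × Occurrence × Detection:
  Excessive weld: 5 × 9 × 7 = 315
  Insulation misalignment: 8 × 9 × 5 = 360
  Weld drift: 8 × 4 × 7 = 224
  O-ring short circuit: 5 × 6 × 3 = 90
  Excessive adhesive bond: 2 × 8 × 3 = 48
  Lubricant film stripping: 5 × 4 × 7 = 140
Sorted descending: 360, 315, 224, 140, 90, 48.
The fourth-highest RPN is 140 (Lubricant film stripping).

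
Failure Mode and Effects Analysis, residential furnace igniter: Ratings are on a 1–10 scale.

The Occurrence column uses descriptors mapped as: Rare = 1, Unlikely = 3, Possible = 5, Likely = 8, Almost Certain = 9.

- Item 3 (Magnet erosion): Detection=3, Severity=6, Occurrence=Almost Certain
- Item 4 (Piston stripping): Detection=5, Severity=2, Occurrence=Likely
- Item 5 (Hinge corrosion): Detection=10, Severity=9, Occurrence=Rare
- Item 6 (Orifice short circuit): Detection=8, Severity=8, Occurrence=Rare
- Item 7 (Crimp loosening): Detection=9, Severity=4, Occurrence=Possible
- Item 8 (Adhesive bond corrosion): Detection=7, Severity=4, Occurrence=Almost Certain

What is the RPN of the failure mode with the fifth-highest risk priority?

RPN = Severity × Occurrence × Detection:
  Item 3: 6 × 9 × 3 = 162
  Item 4: 2 × 8 × 5 = 80
  Item 5: 9 × 1 × 10 = 90
  Item 6: 8 × 1 × 8 = 64
  Item 7: 4 × 5 × 9 = 180
  Item 8: 4 × 9 × 7 = 252
Sorted descending: 252, 180, 162, 90, 80, 64.
The fifth-highest RPN is 80 (Item 4).

80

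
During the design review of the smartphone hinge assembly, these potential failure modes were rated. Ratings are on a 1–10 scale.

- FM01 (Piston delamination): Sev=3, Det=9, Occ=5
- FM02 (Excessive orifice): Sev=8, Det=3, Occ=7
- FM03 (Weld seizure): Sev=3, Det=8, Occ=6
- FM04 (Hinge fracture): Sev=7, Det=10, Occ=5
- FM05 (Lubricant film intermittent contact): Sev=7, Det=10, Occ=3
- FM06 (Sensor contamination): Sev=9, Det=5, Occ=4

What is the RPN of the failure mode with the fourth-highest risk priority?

RPN = Severity × Occurrence × Detection:
  FM01: 3 × 5 × 9 = 135
  FM02: 8 × 7 × 3 = 168
  FM03: 3 × 6 × 8 = 144
  FM04: 7 × 5 × 10 = 350
  FM05: 7 × 3 × 10 = 210
  FM06: 9 × 4 × 5 = 180
Sorted descending: 350, 210, 180, 168, 144, 135.
The fourth-highest RPN is 168 (FM02).

168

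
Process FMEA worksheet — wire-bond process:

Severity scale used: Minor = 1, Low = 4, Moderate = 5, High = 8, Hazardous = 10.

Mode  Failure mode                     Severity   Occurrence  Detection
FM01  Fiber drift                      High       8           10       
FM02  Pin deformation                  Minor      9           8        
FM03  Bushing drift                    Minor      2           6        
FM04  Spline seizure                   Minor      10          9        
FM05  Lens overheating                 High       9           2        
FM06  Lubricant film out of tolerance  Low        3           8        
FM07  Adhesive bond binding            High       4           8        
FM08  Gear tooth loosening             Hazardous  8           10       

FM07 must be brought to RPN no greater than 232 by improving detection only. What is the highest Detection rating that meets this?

FM07: S=8, O=4, D=8 → current RPN = 256.
Fixed product = 32. Need 32 × D ≤ 232, so D ≤ 232/32 = 7.25.
Maximum integer Detection rating = 7 (gives RPN 224; D=8 would give 256 > 232).

7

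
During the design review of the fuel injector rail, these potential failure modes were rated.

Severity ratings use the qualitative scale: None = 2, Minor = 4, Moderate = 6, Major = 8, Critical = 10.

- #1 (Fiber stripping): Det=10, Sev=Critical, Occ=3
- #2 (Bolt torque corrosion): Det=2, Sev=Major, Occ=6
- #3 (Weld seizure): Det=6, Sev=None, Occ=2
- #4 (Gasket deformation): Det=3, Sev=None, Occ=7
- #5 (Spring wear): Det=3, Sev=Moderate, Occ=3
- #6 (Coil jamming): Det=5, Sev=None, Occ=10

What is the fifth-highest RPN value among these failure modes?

RPN = Severity × Occurrence × Detection:
  #1: 10 × 3 × 10 = 300
  #2: 8 × 6 × 2 = 96
  #3: 2 × 2 × 6 = 24
  #4: 2 × 7 × 3 = 42
  #5: 6 × 3 × 3 = 54
  #6: 2 × 10 × 5 = 100
Sorted descending: 300, 100, 96, 54, 42, 24.
The fifth-highest RPN is 42 (#4).

42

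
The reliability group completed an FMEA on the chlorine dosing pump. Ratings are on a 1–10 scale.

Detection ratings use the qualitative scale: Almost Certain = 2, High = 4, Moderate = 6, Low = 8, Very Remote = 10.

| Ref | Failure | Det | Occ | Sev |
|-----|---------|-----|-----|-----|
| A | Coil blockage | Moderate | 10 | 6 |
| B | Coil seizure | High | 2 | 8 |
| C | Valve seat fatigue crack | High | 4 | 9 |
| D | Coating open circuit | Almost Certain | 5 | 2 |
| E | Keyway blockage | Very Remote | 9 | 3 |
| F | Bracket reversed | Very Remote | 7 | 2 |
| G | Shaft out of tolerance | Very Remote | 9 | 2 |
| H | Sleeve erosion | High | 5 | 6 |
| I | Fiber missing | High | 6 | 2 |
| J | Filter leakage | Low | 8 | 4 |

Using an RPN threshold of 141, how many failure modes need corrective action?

5

RPN = Severity × Occurrence × Detection:
  A: 6 × 10 × 6 = 360
  B: 8 × 2 × 4 = 64
  C: 9 × 4 × 4 = 144
  D: 2 × 5 × 2 = 20
  E: 3 × 9 × 10 = 270
  F: 2 × 7 × 10 = 140
  G: 2 × 9 × 10 = 180
  H: 6 × 5 × 4 = 120
  I: 2 × 6 × 4 = 48
  J: 4 × 8 × 8 = 256
Modes with RPN ≥ 141: A (360), C (144), E (270), G (180), J (256) → 5.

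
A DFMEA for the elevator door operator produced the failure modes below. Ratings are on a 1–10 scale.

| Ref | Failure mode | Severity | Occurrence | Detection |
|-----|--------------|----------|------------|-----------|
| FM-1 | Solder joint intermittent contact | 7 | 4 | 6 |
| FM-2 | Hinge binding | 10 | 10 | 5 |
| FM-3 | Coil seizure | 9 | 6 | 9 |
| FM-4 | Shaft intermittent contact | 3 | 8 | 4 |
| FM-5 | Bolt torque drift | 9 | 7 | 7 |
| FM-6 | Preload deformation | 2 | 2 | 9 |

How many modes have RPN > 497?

RPN = Severity × Occurrence × Detection:
  FM-1: 7 × 4 × 6 = 168
  FM-2: 10 × 10 × 5 = 500
  FM-3: 9 × 6 × 9 = 486
  FM-4: 3 × 8 × 4 = 96
  FM-5: 9 × 7 × 7 = 441
  FM-6: 2 × 2 × 9 = 36
Modes with RPN > 497: FM-2 (500) → 1.

1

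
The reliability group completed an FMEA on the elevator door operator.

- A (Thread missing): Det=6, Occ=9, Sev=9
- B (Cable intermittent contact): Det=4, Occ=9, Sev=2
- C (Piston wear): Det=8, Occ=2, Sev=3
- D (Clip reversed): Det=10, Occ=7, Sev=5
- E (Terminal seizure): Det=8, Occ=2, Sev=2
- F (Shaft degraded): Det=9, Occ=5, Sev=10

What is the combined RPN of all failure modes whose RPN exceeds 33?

1406

RPN = Severity × Occurrence × Detection:
  A: 9 × 9 × 6 = 486
  B: 2 × 9 × 4 = 72
  C: 3 × 2 × 8 = 48
  D: 5 × 7 × 10 = 350
  E: 2 × 2 × 8 = 32
  F: 10 × 5 × 9 = 450
RPN > 33: A (486), B (72), C (48), D (350), F (450).
Sum: 486 + 72 + 48 + 350 + 450 = 1406.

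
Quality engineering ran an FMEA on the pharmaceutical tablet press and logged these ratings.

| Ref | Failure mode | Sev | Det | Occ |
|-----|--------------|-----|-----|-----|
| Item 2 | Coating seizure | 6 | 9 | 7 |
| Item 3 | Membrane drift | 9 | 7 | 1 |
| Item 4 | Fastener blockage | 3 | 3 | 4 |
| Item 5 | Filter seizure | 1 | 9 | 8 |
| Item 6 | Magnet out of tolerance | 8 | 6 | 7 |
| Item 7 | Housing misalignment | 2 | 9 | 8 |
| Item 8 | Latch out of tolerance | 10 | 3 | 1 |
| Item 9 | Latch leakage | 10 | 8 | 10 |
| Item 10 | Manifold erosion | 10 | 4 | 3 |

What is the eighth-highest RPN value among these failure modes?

36

RPN = Severity × Occurrence × Detection:
  Item 2: 6 × 7 × 9 = 378
  Item 3: 9 × 1 × 7 = 63
  Item 4: 3 × 4 × 3 = 36
  Item 5: 1 × 8 × 9 = 72
  Item 6: 8 × 7 × 6 = 336
  Item 7: 2 × 8 × 9 = 144
  Item 8: 10 × 1 × 3 = 30
  Item 9: 10 × 10 × 8 = 800
  Item 10: 10 × 3 × 4 = 120
Sorted descending: 800, 378, 336, 144, 120, 72, 63, 36, 30.
The eighth-highest RPN is 36 (Item 4).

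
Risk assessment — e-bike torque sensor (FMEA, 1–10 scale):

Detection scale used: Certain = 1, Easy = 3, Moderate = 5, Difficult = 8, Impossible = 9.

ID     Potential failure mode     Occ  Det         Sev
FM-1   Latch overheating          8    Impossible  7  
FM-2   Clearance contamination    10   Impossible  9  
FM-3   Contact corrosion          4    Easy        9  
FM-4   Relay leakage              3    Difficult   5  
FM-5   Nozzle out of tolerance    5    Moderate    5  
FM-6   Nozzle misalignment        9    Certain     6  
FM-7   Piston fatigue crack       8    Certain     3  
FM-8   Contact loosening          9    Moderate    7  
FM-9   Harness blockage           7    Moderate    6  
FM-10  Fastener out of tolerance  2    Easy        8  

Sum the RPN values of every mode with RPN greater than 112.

RPN = Severity × Occurrence × Detection:
  FM-1: 7 × 8 × 9 = 504
  FM-2: 9 × 10 × 9 = 810
  FM-3: 9 × 4 × 3 = 108
  FM-4: 5 × 3 × 8 = 120
  FM-5: 5 × 5 × 5 = 125
  FM-6: 6 × 9 × 1 = 54
  FM-7: 3 × 8 × 1 = 24
  FM-8: 7 × 9 × 5 = 315
  FM-9: 6 × 7 × 5 = 210
  FM-10: 8 × 2 × 3 = 48
RPN > 112: FM-1 (504), FM-2 (810), FM-4 (120), FM-5 (125), FM-8 (315), FM-9 (210).
Sum: 504 + 810 + 120 + 125 + 315 + 210 = 2084.

2084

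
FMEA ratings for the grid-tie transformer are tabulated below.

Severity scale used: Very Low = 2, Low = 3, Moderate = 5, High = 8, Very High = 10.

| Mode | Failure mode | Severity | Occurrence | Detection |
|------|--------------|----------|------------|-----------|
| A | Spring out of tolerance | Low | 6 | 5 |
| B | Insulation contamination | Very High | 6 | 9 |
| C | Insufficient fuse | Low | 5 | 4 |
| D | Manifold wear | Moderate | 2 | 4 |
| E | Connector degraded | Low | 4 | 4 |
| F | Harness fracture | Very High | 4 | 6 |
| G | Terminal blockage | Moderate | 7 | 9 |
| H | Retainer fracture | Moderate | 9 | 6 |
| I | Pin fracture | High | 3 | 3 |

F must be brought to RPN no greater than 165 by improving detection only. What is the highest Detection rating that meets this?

F: S=10, O=4, D=6 → current RPN = 240.
Fixed product = 40. Need 40 × D ≤ 165, so D ≤ 165/40 = 4.12.
Maximum integer Detection rating = 4 (gives RPN 160; D=5 would give 200 > 165).

4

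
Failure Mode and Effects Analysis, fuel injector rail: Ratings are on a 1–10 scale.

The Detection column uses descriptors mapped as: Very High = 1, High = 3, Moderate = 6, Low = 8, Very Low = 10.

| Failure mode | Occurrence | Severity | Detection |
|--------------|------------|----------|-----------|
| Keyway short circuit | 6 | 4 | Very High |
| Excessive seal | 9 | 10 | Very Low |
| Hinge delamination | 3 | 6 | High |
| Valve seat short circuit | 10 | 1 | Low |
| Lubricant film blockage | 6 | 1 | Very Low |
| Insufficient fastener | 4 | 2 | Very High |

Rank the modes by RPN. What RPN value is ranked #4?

RPN = Severity × Occurrence × Detection:
  Keyway short circuit: 4 × 6 × 1 = 24
  Excessive seal: 10 × 9 × 10 = 900
  Hinge delamination: 6 × 3 × 3 = 54
  Valve seat short circuit: 1 × 10 × 8 = 80
  Lubricant film blockage: 1 × 6 × 10 = 60
  Insufficient fastener: 2 × 4 × 1 = 8
Sorted descending: 900, 80, 60, 54, 24, 8.
The fourth-highest RPN is 54 (Hinge delamination).

54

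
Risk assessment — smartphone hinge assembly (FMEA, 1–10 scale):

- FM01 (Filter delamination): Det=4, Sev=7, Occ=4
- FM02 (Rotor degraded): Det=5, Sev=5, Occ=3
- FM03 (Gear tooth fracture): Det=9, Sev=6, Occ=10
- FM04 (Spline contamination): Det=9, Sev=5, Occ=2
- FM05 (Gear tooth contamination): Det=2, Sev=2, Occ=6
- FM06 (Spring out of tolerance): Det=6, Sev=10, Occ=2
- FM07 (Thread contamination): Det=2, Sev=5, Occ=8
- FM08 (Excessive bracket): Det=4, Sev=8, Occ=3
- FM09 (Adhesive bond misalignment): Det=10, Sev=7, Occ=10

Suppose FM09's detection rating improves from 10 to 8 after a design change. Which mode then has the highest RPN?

FM09

RPN = Severity × Occurrence × Detection:
  FM01: 7 × 4 × 4 = 112
  FM02: 5 × 3 × 5 = 75
  FM03: 6 × 10 × 9 = 540
  FM04: 5 × 2 × 9 = 90
  FM05: 2 × 6 × 2 = 24
  FM06: 10 × 2 × 6 = 120
  FM07: 5 × 8 × 2 = 80
  FM08: 8 × 3 × 4 = 96
  FM09: 7 × 10 × 10 = 700
After action: FM09 → 7 × 10 × 8 = 560.
Revised RPNs: FM09=560, FM03=540, FM06=120, FM01=112, FM08=96, FM04=90, FM07=80, FM02=75, FM05=24.
Highest is now FM09 (560).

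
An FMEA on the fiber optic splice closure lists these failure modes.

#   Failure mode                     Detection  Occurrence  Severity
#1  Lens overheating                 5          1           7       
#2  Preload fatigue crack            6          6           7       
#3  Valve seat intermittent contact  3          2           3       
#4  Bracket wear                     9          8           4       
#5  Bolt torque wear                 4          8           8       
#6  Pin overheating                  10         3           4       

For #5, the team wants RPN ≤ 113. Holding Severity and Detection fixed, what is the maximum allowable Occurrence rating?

3

#5: S=8, O=8, D=4 → current RPN = 256.
Fixed product = 32. Need 32 × O ≤ 113, so O ≤ 113/32 = 3.53.
Maximum integer Occurrence rating = 3 (gives RPN 96; O=4 would give 128 > 113).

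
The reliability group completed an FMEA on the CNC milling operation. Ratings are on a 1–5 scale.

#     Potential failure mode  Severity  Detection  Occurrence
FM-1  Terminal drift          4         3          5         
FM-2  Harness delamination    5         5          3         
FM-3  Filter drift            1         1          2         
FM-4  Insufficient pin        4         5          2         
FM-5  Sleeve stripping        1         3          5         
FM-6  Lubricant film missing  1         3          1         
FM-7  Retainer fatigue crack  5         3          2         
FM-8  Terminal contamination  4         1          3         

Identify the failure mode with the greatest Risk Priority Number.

FM-2

RPN = Severity × Occurrence × Detection:
  FM-1: 4 × 5 × 3 = 60
  FM-2: 5 × 3 × 5 = 75
  FM-3: 1 × 2 × 1 = 2
  FM-4: 4 × 2 × 5 = 40
  FM-5: 1 × 5 × 3 = 15
  FM-6: 1 × 1 × 3 = 3
  FM-7: 5 × 2 × 3 = 30
  FM-8: 4 × 3 × 1 = 12
Highest RPN is 75 → FM-2.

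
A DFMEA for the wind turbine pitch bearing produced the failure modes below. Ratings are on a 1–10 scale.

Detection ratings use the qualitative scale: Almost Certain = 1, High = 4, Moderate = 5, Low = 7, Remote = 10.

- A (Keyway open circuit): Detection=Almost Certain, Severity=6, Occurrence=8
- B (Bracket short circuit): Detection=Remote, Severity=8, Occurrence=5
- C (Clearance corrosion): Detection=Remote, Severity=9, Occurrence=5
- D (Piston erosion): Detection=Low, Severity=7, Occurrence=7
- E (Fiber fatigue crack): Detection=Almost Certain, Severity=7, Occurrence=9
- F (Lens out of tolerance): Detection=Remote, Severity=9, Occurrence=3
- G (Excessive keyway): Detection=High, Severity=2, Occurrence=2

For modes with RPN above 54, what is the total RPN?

1526

RPN = Severity × Occurrence × Detection:
  A: 6 × 8 × 1 = 48
  B: 8 × 5 × 10 = 400
  C: 9 × 5 × 10 = 450
  D: 7 × 7 × 7 = 343
  E: 7 × 9 × 1 = 63
  F: 9 × 3 × 10 = 270
  G: 2 × 2 × 4 = 16
RPN > 54: B (400), C (450), D (343), E (63), F (270).
Sum: 400 + 450 + 343 + 63 + 270 = 1526.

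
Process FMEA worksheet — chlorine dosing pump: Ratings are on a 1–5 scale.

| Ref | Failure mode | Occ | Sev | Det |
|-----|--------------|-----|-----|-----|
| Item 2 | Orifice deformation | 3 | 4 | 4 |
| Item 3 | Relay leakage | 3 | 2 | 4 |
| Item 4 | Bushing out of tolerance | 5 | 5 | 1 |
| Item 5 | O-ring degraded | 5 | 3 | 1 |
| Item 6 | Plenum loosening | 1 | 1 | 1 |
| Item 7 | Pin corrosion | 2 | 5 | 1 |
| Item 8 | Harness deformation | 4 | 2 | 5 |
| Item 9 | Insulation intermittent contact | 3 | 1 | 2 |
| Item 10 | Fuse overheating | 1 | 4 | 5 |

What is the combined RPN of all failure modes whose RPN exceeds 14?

172

RPN = Severity × Occurrence × Detection:
  Item 2: 4 × 3 × 4 = 48
  Item 3: 2 × 3 × 4 = 24
  Item 4: 5 × 5 × 1 = 25
  Item 5: 3 × 5 × 1 = 15
  Item 6: 1 × 1 × 1 = 1
  Item 7: 5 × 2 × 1 = 10
  Item 8: 2 × 4 × 5 = 40
  Item 9: 1 × 3 × 2 = 6
  Item 10: 4 × 1 × 5 = 20
RPN > 14: Item 2 (48), Item 3 (24), Item 4 (25), Item 5 (15), Item 8 (40), Item 10 (20).
Sum: 48 + 24 + 25 + 15 + 40 + 20 = 172.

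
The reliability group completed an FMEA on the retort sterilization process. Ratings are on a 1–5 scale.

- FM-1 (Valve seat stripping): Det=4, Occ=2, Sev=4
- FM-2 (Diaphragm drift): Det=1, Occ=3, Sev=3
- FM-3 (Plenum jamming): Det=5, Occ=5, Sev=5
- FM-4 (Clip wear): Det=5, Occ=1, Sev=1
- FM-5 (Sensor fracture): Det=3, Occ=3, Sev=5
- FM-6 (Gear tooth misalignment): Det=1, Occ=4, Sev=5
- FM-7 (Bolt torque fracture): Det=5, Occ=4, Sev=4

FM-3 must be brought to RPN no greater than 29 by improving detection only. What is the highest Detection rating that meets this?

FM-3: S=5, O=5, D=5 → current RPN = 125.
Fixed product = 25. Need 25 × D ≤ 29, so D ≤ 29/25 = 1.16.
Maximum integer Detection rating = 1 (gives RPN 25; D=2 would give 50 > 29).

1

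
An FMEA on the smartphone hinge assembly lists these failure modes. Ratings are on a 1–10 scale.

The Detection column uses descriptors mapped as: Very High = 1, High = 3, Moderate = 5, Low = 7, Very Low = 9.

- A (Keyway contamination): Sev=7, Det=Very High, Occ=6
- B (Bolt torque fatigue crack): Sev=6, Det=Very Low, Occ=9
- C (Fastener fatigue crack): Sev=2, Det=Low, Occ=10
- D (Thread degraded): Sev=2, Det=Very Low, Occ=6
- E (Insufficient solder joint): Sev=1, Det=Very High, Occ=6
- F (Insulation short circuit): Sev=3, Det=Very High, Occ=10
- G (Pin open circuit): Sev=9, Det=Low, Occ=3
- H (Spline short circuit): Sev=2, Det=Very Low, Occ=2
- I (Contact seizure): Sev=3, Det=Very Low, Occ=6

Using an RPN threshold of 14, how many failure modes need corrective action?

8

RPN = Severity × Occurrence × Detection:
  A: 7 × 6 × 1 = 42
  B: 6 × 9 × 9 = 486
  C: 2 × 10 × 7 = 140
  D: 2 × 6 × 9 = 108
  E: 1 × 6 × 1 = 6
  F: 3 × 10 × 1 = 30
  G: 9 × 3 × 7 = 189
  H: 2 × 2 × 9 = 36
  I: 3 × 6 × 9 = 162
Modes with RPN ≥ 14: A (42), B (486), C (140), D (108), F (30), G (189), H (36), I (162) → 8.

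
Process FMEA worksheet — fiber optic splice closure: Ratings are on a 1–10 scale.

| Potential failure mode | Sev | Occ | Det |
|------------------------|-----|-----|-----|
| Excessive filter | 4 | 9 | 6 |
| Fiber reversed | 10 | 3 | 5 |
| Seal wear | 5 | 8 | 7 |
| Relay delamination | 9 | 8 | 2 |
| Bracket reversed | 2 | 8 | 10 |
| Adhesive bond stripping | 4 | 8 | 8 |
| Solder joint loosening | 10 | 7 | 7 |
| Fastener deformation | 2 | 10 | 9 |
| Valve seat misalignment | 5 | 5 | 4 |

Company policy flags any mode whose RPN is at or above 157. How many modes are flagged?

6

RPN = Severity × Occurrence × Detection:
  Excessive filter: 4 × 9 × 6 = 216
  Fiber reversed: 10 × 3 × 5 = 150
  Seal wear: 5 × 8 × 7 = 280
  Relay delamination: 9 × 8 × 2 = 144
  Bracket reversed: 2 × 8 × 10 = 160
  Adhesive bond stripping: 4 × 8 × 8 = 256
  Solder joint loosening: 10 × 7 × 7 = 490
  Fastener deformation: 2 × 10 × 9 = 180
  Valve seat misalignment: 5 × 5 × 4 = 100
Modes with RPN ≥ 157: Excessive filter (216), Seal wear (280), Bracket reversed (160), Adhesive bond stripping (256), Solder joint loosening (490), Fastener deformation (180) → 6.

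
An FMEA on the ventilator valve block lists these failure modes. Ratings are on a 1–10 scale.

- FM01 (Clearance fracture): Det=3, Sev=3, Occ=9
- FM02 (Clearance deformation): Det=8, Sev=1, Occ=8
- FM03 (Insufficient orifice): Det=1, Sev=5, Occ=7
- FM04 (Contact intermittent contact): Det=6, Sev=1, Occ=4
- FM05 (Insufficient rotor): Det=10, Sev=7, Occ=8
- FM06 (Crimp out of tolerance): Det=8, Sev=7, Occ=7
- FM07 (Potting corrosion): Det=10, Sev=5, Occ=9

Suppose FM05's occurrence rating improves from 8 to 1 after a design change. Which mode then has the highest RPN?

FM07

RPN = Severity × Occurrence × Detection:
  FM01: 3 × 9 × 3 = 81
  FM02: 1 × 8 × 8 = 64
  FM03: 5 × 7 × 1 = 35
  FM04: 1 × 4 × 6 = 24
  FM05: 7 × 8 × 10 = 560
  FM06: 7 × 7 × 8 = 392
  FM07: 5 × 9 × 10 = 450
After action: FM05 → 7 × 1 × 10 = 70.
Revised RPNs: FM07=450, FM06=392, FM01=81, FM05=70, FM02=64, FM03=35, FM04=24.
Highest is now FM07 (450).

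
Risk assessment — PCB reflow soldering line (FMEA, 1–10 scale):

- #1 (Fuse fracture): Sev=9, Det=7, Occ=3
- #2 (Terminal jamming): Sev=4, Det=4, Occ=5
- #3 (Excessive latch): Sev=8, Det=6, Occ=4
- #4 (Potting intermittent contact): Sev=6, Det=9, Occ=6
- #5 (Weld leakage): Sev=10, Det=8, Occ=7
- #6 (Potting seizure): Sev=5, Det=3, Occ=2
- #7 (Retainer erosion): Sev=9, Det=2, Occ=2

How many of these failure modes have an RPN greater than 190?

RPN = Severity × Occurrence × Detection:
  #1: 9 × 3 × 7 = 189
  #2: 4 × 5 × 4 = 80
  #3: 8 × 4 × 6 = 192
  #4: 6 × 6 × 9 = 324
  #5: 10 × 7 × 8 = 560
  #6: 5 × 2 × 3 = 30
  #7: 9 × 2 × 2 = 36
Modes with RPN > 190: #3 (192), #4 (324), #5 (560) → 3.

3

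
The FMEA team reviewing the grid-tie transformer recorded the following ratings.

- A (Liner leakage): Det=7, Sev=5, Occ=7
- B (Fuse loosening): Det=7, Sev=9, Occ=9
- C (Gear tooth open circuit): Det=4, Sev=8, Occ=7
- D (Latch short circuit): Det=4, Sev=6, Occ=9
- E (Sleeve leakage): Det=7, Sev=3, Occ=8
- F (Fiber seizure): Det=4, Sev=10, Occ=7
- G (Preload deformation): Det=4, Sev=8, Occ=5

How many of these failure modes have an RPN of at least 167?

6

RPN = Severity × Occurrence × Detection:
  A: 5 × 7 × 7 = 245
  B: 9 × 9 × 7 = 567
  C: 8 × 7 × 4 = 224
  D: 6 × 9 × 4 = 216
  E: 3 × 8 × 7 = 168
  F: 10 × 7 × 4 = 280
  G: 8 × 5 × 4 = 160
Modes with RPN ≥ 167: A (245), B (567), C (224), D (216), E (168), F (280) → 6.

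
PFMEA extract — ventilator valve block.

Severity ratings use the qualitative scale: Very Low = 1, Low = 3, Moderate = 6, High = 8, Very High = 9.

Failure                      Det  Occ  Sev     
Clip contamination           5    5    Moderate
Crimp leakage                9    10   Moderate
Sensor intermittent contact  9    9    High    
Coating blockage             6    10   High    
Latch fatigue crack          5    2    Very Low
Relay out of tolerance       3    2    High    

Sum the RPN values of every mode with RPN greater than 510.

1188

RPN = Severity × Occurrence × Detection:
  Clip contamination: 6 × 5 × 5 = 150
  Crimp leakage: 6 × 10 × 9 = 540
  Sensor intermittent contact: 8 × 9 × 9 = 648
  Coating blockage: 8 × 10 × 6 = 480
  Latch fatigue crack: 1 × 2 × 5 = 10
  Relay out of tolerance: 8 × 2 × 3 = 48
RPN > 510: Crimp leakage (540), Sensor intermittent contact (648).
Sum: 540 + 648 = 1188.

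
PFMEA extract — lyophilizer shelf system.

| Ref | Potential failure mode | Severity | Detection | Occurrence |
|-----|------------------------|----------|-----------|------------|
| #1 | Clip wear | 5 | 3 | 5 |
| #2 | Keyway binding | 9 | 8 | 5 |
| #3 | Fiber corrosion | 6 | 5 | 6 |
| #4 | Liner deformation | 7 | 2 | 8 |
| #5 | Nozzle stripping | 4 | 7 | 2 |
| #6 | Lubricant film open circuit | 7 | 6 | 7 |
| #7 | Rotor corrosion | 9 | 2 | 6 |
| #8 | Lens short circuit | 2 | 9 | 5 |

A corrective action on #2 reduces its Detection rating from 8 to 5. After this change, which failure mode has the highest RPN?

#6

RPN = Severity × Occurrence × Detection:
  #1: 5 × 5 × 3 = 75
  #2: 9 × 5 × 8 = 360
  #3: 6 × 6 × 5 = 180
  #4: 7 × 8 × 2 = 112
  #5: 4 × 2 × 7 = 56
  #6: 7 × 7 × 6 = 294
  #7: 9 × 6 × 2 = 108
  #8: 2 × 5 × 9 = 90
After action: #2 → 9 × 5 × 5 = 225.
Revised RPNs: #6=294, #2=225, #3=180, #4=112, #7=108, #8=90, #1=75, #5=56.
Highest is now #6 (294).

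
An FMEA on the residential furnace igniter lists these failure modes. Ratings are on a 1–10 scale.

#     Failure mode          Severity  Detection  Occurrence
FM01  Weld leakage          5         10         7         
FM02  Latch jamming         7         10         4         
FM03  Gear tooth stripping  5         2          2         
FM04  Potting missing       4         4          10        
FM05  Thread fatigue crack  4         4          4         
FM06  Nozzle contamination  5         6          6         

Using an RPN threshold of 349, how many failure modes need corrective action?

RPN = Severity × Occurrence × Detection:
  FM01: 5 × 7 × 10 = 350
  FM02: 7 × 4 × 10 = 280
  FM03: 5 × 2 × 2 = 20
  FM04: 4 × 10 × 4 = 160
  FM05: 4 × 4 × 4 = 64
  FM06: 5 × 6 × 6 = 180
Modes with RPN ≥ 349: FM01 (350) → 1.

1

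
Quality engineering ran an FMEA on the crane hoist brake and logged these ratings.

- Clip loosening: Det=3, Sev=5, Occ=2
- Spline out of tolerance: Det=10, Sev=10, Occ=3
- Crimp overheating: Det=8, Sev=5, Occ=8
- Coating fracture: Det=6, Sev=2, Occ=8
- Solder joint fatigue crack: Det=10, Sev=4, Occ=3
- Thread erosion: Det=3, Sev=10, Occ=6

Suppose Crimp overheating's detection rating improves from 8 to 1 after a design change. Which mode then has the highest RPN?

Spline out of tolerance

RPN = Severity × Occurrence × Detection:
  Clip loosening: 5 × 2 × 3 = 30
  Spline out of tolerance: 10 × 3 × 10 = 300
  Crimp overheating: 5 × 8 × 8 = 320
  Coating fracture: 2 × 8 × 6 = 96
  Solder joint fatigue crack: 4 × 3 × 10 = 120
  Thread erosion: 10 × 6 × 3 = 180
After action: Crimp overheating → 5 × 8 × 1 = 40.
Revised RPNs: Spline out of tolerance=300, Thread erosion=180, Solder joint fatigue crack=120, Coating fracture=96, Crimp overheating=40, Clip loosening=30.
Highest is now Spline out of tolerance (300).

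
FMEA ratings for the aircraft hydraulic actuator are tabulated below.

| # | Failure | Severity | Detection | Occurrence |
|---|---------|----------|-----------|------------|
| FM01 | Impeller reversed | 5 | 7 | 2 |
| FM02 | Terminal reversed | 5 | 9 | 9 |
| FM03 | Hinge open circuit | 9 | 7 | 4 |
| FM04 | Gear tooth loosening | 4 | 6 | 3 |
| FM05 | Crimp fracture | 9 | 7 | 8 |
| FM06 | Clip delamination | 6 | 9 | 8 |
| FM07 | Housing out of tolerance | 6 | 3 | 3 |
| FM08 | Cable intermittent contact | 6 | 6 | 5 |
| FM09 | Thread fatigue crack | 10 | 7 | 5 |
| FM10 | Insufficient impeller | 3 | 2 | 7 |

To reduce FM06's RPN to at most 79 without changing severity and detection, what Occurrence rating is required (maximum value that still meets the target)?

1

FM06: S=6, O=8, D=9 → current RPN = 432.
Fixed product = 54. Need 54 × O ≤ 79, so O ≤ 79/54 = 1.46.
Maximum integer Occurrence rating = 1 (gives RPN 54; O=2 would give 108 > 79).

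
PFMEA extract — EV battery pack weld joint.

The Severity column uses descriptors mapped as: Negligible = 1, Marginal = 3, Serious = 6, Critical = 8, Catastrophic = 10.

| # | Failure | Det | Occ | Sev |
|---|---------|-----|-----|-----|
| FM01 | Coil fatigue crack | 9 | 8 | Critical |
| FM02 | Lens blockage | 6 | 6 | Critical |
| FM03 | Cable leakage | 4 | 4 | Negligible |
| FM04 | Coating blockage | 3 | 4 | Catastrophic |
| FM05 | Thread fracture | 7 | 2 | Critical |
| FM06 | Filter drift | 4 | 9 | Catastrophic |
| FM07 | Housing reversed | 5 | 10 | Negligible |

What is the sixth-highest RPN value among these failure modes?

RPN = Severity × Occurrence × Detection:
  FM01: 8 × 8 × 9 = 576
  FM02: 8 × 6 × 6 = 288
  FM03: 1 × 4 × 4 = 16
  FM04: 10 × 4 × 3 = 120
  FM05: 8 × 2 × 7 = 112
  FM06: 10 × 9 × 4 = 360
  FM07: 1 × 10 × 5 = 50
Sorted descending: 576, 360, 288, 120, 112, 50, 16.
The sixth-highest RPN is 50 (FM07).

50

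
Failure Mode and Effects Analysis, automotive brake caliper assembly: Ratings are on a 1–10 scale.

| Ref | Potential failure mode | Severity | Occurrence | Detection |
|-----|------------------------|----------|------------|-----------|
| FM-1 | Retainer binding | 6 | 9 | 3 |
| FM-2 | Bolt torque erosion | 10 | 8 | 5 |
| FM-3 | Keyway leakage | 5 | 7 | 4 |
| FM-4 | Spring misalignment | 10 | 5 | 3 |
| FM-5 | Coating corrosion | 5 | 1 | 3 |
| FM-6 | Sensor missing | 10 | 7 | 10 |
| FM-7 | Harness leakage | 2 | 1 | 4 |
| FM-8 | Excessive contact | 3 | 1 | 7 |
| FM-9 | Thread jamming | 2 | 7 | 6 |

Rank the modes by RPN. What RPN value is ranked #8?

RPN = Severity × Occurrence × Detection:
  FM-1: 6 × 9 × 3 = 162
  FM-2: 10 × 8 × 5 = 400
  FM-3: 5 × 7 × 4 = 140
  FM-4: 10 × 5 × 3 = 150
  FM-5: 5 × 1 × 3 = 15
  FM-6: 10 × 7 × 10 = 700
  FM-7: 2 × 1 × 4 = 8
  FM-8: 3 × 1 × 7 = 21
  FM-9: 2 × 7 × 6 = 84
Sorted descending: 700, 400, 162, 150, 140, 84, 21, 15, 8.
The eighth-highest RPN is 15 (FM-5).

15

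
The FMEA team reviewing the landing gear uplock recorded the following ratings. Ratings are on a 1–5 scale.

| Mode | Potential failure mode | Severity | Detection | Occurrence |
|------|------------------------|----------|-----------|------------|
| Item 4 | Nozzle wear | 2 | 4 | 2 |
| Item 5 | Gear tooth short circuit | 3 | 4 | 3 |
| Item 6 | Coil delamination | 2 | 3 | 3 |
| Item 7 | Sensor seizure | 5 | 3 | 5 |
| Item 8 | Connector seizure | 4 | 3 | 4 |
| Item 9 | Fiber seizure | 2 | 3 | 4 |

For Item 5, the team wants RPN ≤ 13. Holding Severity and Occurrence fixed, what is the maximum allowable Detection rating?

Item 5: S=3, O=3, D=4 → current RPN = 36.
Fixed product = 9. Need 9 × D ≤ 13, so D ≤ 13/9 = 1.44.
Maximum integer Detection rating = 1 (gives RPN 9; D=2 would give 18 > 13).

1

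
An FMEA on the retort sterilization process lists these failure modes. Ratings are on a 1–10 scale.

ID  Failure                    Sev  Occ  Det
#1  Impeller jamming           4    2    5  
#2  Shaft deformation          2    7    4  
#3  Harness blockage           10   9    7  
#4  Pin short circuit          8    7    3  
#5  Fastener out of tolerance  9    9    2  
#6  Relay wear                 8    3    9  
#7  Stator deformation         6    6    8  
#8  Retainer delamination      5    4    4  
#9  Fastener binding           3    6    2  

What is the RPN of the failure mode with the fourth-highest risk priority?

168

RPN = Severity × Occurrence × Detection:
  #1: 4 × 2 × 5 = 40
  #2: 2 × 7 × 4 = 56
  #3: 10 × 9 × 7 = 630
  #4: 8 × 7 × 3 = 168
  #5: 9 × 9 × 2 = 162
  #6: 8 × 3 × 9 = 216
  #7: 6 × 6 × 8 = 288
  #8: 5 × 4 × 4 = 80
  #9: 3 × 6 × 2 = 36
Sorted descending: 630, 288, 216, 168, 162, 80, 56, 40, 36.
The fourth-highest RPN is 168 (#4).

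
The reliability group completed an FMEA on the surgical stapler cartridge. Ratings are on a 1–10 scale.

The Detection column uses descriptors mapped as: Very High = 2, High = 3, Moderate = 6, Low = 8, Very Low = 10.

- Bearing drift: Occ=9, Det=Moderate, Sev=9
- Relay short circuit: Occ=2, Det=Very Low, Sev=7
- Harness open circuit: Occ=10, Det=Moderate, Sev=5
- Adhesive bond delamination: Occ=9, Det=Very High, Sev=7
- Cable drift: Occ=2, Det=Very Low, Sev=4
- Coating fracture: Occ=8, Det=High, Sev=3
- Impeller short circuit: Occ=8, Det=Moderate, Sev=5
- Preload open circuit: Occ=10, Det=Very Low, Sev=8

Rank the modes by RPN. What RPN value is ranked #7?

80

RPN = Severity × Occurrence × Detection:
  Bearing drift: 9 × 9 × 6 = 486
  Relay short circuit: 7 × 2 × 10 = 140
  Harness open circuit: 5 × 10 × 6 = 300
  Adhesive bond delamination: 7 × 9 × 2 = 126
  Cable drift: 4 × 2 × 10 = 80
  Coating fracture: 3 × 8 × 3 = 72
  Impeller short circuit: 5 × 8 × 6 = 240
  Preload open circuit: 8 × 10 × 10 = 800
Sorted descending: 800, 486, 300, 240, 140, 126, 80, 72.
The seventh-highest RPN is 80 (Cable drift).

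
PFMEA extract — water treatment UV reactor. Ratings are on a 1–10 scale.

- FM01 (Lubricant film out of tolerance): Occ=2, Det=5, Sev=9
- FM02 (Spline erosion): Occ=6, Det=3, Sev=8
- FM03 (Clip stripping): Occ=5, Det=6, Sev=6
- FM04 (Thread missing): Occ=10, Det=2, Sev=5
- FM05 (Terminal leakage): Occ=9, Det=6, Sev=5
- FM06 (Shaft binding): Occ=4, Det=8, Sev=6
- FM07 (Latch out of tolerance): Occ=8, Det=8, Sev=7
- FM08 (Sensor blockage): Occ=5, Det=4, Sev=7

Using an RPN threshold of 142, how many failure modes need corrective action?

RPN = Severity × Occurrence × Detection:
  FM01: 9 × 2 × 5 = 90
  FM02: 8 × 6 × 3 = 144
  FM03: 6 × 5 × 6 = 180
  FM04: 5 × 10 × 2 = 100
  FM05: 5 × 9 × 6 = 270
  FM06: 6 × 4 × 8 = 192
  FM07: 7 × 8 × 8 = 448
  FM08: 7 × 5 × 4 = 140
Modes with RPN ≥ 142: FM02 (144), FM03 (180), FM05 (270), FM06 (192), FM07 (448) → 5.

5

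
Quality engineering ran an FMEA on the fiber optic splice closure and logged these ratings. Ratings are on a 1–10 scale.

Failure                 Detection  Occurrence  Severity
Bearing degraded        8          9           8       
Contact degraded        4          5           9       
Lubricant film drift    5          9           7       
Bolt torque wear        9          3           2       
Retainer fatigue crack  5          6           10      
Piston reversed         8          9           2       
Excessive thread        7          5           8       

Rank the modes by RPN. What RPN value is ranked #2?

RPN = Severity × Occurrence × Detection:
  Bearing degraded: 8 × 9 × 8 = 576
  Contact degraded: 9 × 5 × 4 = 180
  Lubricant film drift: 7 × 9 × 5 = 315
  Bolt torque wear: 2 × 3 × 9 = 54
  Retainer fatigue crack: 10 × 6 × 5 = 300
  Piston reversed: 2 × 9 × 8 = 144
  Excessive thread: 8 × 5 × 7 = 280
Sorted descending: 576, 315, 300, 280, 180, 144, 54.
The second-highest RPN is 315 (Lubricant film drift).

315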